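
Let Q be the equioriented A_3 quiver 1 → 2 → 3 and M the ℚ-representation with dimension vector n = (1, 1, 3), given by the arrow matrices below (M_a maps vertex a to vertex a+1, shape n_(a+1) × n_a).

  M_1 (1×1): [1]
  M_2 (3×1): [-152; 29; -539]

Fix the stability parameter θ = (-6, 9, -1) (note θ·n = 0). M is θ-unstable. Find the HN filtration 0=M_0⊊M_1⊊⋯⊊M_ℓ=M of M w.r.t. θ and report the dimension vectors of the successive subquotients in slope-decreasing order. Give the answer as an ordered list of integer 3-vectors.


Via rank(M_{q-1}∘⋯∘M_p): M ≅ I[1,3], I[3,3]^2.
μ_θ-semistable layers: μ^(1)=4; μ^(2)=-1; μ^(3)=-6

((0, 1, 1); (0, 0, 2); (1, 0, 0))


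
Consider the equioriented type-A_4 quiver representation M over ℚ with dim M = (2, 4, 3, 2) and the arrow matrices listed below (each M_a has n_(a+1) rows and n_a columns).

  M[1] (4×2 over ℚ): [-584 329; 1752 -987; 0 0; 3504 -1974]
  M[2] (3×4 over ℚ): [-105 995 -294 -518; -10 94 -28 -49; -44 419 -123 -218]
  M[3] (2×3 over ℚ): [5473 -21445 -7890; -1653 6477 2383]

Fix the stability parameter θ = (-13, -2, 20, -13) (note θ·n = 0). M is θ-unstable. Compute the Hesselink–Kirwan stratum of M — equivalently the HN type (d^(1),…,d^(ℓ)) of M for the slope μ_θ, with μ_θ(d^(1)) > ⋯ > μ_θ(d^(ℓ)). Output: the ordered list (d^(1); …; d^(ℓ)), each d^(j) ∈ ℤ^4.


Barcode: M ≅ I[1,1], I[1,4], I[2,2], I[2,3], I[2,4]. HN layers by μ_θ (4 steps, strictly decreasing):
  μ^(1)=20; μ^(2)=7/2; μ^(3)=-2; μ^(4)=-13

((0, 0, 1, 0); (0, 0, 2, 2); (0, 4, 0, 0); (2, 0, 0, 0))


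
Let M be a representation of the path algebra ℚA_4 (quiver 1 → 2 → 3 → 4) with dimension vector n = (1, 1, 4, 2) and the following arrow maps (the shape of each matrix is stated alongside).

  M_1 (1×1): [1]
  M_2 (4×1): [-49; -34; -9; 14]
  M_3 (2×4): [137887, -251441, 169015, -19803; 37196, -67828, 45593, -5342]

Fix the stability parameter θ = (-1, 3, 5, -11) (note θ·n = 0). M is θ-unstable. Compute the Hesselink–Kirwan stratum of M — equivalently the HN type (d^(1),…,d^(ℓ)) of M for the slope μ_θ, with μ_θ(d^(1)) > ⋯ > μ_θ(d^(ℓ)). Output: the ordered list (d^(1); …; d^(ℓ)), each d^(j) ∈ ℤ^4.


Interval decomposition of M: I[1,4], I[3,3]^2, I[3,4].
HN type (ℓ=3): μ^(1)=5; μ^(2)=-1; μ^(3)=-3

((0, 0, 2, 0); (1, 1, 1, 1); (0, 0, 1, 1))


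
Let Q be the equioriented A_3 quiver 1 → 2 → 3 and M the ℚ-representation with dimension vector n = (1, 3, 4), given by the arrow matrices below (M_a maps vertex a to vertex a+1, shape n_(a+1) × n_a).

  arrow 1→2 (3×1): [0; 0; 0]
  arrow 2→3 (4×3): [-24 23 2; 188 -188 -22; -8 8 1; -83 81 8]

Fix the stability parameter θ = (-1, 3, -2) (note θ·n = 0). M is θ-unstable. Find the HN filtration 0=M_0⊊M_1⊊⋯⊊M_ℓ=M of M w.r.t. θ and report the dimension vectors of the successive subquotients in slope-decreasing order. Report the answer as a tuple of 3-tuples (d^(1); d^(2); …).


Interval decomposition of M: I[1,1], I[2,3]^3, I[3,3].
HN type (ℓ=3): μ^(1)=1/2; μ^(2)=-1; μ^(3)=-2

((0, 3, 3); (1, 0, 0); (0, 0, 1))


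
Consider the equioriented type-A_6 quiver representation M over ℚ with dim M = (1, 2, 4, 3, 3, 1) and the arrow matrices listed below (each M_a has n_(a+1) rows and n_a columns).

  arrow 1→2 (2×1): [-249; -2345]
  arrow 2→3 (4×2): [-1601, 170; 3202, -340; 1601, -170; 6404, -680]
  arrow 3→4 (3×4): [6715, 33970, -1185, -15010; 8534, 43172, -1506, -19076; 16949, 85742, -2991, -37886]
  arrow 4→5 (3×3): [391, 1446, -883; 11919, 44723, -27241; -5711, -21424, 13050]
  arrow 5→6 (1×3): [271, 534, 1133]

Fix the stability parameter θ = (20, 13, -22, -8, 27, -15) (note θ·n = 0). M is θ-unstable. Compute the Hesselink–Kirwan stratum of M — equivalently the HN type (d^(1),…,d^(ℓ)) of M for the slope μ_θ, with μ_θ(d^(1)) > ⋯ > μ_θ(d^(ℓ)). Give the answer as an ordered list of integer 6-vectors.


Via rank(M_{q-1}∘⋯∘M_p): M ≅ I[1,3], I[2,2], I[3,3]^2, I[3,6], I[4,5]^2.
μ_θ-semistable layers: μ^(1)=27; μ^(2)=13; μ^(3)=6; μ^(4)=11/3; μ^(5)=-8; μ^(6)=-22

((0, 0, 0, 0, 2, 0); (0, 1, 0, 0, 0, 0); (0, 0, 0, 0, 1, 1); (1, 1, 1, 0, 0, 0); (0, 0, 0, 3, 0, 0); (0, 0, 3, 0, 0, 0))


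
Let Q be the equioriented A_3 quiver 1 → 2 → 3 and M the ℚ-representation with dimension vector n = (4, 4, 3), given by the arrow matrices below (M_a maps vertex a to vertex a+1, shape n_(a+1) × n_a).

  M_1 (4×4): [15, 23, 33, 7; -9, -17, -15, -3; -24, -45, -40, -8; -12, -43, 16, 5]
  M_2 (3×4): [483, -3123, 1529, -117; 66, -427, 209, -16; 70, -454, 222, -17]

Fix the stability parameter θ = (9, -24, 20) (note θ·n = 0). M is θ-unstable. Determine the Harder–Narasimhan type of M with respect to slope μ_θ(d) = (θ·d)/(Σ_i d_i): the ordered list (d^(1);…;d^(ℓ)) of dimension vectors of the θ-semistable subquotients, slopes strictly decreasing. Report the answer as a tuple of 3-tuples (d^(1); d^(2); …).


Barcode: M ≅ I[1,1], I[1,3]^3, I[2,2]. HN layers by μ_θ (4 steps, strictly decreasing):
  μ^(1)=20; μ^(2)=9; μ^(3)=-15/2; μ^(4)=-24

((0, 0, 3); (1, 0, 0); (3, 3, 0); (0, 1, 0))


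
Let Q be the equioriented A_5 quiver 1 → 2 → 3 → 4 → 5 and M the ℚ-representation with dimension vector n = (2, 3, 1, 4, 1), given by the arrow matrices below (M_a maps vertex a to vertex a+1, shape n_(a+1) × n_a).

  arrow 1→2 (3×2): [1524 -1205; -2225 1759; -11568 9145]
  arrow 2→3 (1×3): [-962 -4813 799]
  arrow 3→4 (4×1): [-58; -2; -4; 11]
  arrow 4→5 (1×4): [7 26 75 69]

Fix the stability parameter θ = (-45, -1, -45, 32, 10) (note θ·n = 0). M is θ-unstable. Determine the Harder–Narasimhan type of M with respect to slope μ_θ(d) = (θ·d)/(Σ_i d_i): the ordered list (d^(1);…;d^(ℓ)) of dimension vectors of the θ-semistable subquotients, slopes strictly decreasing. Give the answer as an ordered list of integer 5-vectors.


Barcode: M ≅ I[1,2], I[1,5], I[2,2], I[4,4]^3. HN layers by μ_θ (5 steps, strictly decreasing):
  μ^(1)=32; μ^(2)=21; μ^(3)=-1; μ^(4)=-23; μ^(5)=-45

((0, 0, 0, 3, 0); (0, 0, 0, 1, 1); (0, 2, 0, 0, 0); (0, 1, 1, 0, 0); (2, 0, 0, 0, 0))


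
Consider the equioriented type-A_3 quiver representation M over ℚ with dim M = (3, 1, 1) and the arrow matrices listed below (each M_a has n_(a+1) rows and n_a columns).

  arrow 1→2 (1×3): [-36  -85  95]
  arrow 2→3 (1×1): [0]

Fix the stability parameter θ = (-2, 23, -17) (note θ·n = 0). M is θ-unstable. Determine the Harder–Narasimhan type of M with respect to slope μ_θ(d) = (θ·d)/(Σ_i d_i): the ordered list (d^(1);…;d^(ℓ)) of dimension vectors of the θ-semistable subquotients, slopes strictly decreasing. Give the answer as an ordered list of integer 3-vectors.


Interval decomposition of M: I[1,1]^2, I[1,2], I[3,3].
HN type (ℓ=3): μ^(1)=23; μ^(2)=-2; μ^(3)=-17

((0, 1, 0); (3, 0, 0); (0, 0, 1))


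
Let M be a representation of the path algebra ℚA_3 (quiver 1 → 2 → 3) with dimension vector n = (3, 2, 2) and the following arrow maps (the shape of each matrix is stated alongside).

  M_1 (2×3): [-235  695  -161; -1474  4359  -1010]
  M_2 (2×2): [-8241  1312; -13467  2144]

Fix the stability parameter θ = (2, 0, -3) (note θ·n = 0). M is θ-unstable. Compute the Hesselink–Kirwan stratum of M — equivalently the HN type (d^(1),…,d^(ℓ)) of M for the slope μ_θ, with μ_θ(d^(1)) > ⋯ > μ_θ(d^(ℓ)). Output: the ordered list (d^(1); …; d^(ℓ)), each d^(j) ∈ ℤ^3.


Barcode: M ≅ I[1,1], I[1,2], I[1,3], I[3,3]. HN layers by μ_θ (4 steps, strictly decreasing):
  μ^(1)=2; μ^(2)=1; μ^(3)=-1/3; μ^(4)=-3

((1, 0, 0); (1, 1, 0); (1, 1, 1); (0, 0, 1))


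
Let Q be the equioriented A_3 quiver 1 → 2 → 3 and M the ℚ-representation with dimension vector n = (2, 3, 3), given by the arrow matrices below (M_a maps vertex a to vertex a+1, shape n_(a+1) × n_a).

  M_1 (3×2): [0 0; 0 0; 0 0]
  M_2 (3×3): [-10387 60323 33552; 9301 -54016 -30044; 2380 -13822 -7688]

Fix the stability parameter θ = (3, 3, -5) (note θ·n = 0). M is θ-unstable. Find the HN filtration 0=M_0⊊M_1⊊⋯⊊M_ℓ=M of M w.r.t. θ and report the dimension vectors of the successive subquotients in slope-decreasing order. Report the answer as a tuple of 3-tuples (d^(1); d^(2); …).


Interval decomposition of M: I[1,1]^2, I[2,2], I[2,3]^2, I[3,3].
HN type (ℓ=3): μ^(1)=3; μ^(2)=-1; μ^(3)=-5

((2, 1, 0); (0, 2, 2); (0, 0, 1))


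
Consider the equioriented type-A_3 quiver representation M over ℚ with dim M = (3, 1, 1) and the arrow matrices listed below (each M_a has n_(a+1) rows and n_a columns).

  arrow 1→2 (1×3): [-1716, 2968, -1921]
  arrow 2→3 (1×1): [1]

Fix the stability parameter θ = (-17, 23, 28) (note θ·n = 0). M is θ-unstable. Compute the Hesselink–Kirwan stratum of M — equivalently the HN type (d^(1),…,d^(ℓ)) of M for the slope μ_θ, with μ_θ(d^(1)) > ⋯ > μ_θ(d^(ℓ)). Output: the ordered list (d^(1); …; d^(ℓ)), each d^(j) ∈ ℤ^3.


Via rank(M_{q-1}∘⋯∘M_p): M ≅ I[1,1]^2, I[1,3].
μ_θ-semistable layers: μ^(1)=28; μ^(2)=23; μ^(3)=-17

((0, 0, 1); (0, 1, 0); (3, 0, 0))


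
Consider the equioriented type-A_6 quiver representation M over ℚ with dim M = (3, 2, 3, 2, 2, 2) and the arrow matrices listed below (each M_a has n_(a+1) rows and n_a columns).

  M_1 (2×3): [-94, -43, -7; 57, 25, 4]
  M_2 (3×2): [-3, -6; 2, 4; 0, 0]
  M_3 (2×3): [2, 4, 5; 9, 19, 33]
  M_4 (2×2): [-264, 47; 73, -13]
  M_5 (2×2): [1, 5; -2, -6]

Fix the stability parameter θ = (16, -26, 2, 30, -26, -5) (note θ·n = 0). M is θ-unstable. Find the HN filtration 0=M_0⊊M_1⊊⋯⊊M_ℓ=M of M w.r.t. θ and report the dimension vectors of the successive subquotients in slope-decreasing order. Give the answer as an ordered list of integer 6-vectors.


Via rank(M_{q-1}∘⋯∘M_p): M ≅ I[1,1], I[1,2], I[1,6], I[3,3], I[3,6].
μ_θ-semistable layers: μ^(1)=16; μ^(2)=2; μ^(3)=1/4; μ^(4)=-5

((1, 0, 0, 0, 0, 0); (0, 0, 1, 0, 0, 0); (0, 0, 2, 2, 2, 2); (2, 2, 0, 0, 0, 0))


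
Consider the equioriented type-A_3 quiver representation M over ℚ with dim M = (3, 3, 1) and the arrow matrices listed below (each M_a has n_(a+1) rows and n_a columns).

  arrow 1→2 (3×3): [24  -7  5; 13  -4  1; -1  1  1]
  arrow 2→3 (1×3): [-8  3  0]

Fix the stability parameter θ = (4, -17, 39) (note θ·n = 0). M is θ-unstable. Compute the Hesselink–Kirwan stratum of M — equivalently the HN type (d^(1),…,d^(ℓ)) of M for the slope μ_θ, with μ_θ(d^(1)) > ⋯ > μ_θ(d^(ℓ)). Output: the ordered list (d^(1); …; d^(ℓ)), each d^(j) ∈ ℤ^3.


Via rank(M_{q-1}∘⋯∘M_p): M ≅ I[1,2]^2, I[1,3].
μ_θ-semistable layers: μ^(1)=39; μ^(2)=-13/2

((0, 0, 1); (3, 3, 0))


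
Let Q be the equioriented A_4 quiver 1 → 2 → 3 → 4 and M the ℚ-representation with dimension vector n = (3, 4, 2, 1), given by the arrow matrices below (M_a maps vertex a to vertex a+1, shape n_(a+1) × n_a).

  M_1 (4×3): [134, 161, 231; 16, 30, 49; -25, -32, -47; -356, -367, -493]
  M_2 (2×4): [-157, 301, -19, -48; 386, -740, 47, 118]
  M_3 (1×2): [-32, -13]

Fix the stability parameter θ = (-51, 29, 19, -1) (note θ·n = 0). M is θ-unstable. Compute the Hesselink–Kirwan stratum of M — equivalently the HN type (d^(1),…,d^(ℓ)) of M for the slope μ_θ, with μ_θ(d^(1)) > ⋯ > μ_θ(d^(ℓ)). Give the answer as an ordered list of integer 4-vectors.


Interval decomposition of M: I[1,2], I[1,3], I[1,4], I[2,2].
HN type (ℓ=4): μ^(1)=29; μ^(2)=24; μ^(3)=47/3; μ^(4)=-51

((0, 2, 0, 0); (0, 1, 1, 0); (0, 1, 1, 1); (3, 0, 0, 0))


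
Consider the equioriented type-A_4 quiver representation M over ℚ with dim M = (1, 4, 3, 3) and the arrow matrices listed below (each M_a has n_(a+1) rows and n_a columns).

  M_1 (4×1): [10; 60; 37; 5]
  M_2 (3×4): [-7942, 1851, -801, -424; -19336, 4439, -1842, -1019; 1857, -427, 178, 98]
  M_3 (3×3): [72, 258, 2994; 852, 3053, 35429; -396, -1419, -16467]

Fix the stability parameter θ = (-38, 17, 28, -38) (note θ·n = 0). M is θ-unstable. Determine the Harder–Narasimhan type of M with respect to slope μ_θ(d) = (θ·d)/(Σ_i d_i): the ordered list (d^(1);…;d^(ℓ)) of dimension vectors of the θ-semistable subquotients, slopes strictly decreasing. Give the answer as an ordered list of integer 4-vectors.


Via rank(M_{q-1}∘⋯∘M_p): M ≅ I[1,4], I[2,2], I[2,3]^2, I[4,4]^2.
μ_θ-semistable layers: μ^(1)=28; μ^(2)=17; μ^(3)=7/3; μ^(4)=-38

((0, 0, 2, 0); (0, 3, 0, 0); (0, 1, 1, 1); (1, 0, 0, 2))


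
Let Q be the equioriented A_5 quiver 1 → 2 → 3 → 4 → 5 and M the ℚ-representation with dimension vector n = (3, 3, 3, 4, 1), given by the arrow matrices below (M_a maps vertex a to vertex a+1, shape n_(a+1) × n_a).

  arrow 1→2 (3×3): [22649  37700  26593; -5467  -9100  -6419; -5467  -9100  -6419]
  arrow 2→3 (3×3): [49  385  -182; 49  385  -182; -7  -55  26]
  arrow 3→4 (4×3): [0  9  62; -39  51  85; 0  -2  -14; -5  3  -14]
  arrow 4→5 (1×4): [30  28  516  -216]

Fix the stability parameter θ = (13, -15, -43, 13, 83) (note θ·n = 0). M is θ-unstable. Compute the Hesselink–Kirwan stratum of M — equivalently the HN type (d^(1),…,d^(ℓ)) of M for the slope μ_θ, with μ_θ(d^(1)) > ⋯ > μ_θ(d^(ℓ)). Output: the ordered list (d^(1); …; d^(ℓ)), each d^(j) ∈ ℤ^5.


Interval decomposition of M: I[1,1]^2, I[1,2], I[2,2], I[2,5], I[3,4]^2, I[4,4].
HN type (ℓ=6): μ^(1)=83; μ^(2)=13; μ^(3)=-1; μ^(4)=-15; μ^(5)=-29; μ^(6)=-43

((0, 0, 0, 0, 1); (2, 0, 0, 4, 0); (1, 1, 0, 0, 0); (0, 1, 0, 0, 0); (0, 1, 1, 0, 0); (0, 0, 2, 0, 0))


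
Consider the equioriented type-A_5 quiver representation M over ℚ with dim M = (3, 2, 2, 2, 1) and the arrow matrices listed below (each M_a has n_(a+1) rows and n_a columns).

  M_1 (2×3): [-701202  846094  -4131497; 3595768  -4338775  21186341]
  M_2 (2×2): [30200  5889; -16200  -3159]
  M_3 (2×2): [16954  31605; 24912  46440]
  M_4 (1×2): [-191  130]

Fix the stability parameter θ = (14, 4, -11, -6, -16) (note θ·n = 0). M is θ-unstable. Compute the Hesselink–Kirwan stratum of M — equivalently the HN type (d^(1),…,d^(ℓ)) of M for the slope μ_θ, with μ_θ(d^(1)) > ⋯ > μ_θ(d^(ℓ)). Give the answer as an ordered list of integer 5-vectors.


Via rank(M_{q-1}∘⋯∘M_p): M ≅ I[1,1], I[1,2], I[1,5], I[3,3], I[4,4].
μ_θ-semistable layers: μ^(1)=14; μ^(2)=9; μ^(3)=-3; μ^(4)=-6; μ^(5)=-11

((1, 0, 0, 0, 0); (1, 1, 0, 0, 0); (1, 1, 1, 1, 1); (0, 0, 0, 1, 0); (0, 0, 1, 0, 0))


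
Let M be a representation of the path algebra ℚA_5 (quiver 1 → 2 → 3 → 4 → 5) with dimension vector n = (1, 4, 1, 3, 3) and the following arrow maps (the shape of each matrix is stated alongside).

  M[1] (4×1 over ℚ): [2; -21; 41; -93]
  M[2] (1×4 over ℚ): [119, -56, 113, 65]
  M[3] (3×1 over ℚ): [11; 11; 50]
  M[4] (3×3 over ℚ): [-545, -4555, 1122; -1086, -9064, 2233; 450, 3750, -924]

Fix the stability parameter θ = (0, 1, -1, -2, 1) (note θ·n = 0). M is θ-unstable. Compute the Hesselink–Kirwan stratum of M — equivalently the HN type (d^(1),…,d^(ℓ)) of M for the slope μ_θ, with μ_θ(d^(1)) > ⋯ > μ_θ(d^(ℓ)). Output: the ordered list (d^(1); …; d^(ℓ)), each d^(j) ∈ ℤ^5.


Barcode: M ≅ I[1,4], I[2,2]^3, I[4,5]^2, I[5,5]. HN layers by μ_θ (3 steps, strictly decreasing):
  μ^(1)=1; μ^(2)=-1/2; μ^(3)=-2

((0, 3, 0, 0, 3); (1, 1, 1, 1, 0); (0, 0, 0, 2, 0))


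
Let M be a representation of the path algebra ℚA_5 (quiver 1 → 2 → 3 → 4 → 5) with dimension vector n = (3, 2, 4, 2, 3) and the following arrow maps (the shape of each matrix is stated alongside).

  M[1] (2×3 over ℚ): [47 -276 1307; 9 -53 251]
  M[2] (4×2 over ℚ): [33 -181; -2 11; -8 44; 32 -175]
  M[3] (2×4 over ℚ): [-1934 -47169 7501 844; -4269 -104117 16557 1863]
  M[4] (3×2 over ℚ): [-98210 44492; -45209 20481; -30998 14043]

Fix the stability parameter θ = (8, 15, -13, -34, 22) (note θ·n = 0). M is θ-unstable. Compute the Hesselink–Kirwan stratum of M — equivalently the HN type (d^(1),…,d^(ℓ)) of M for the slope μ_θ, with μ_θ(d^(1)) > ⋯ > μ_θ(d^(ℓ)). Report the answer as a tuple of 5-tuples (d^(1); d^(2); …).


Interval decomposition of M: I[1,1], I[1,5]^2, I[3,3]^2, I[5,5].
HN type (ℓ=4): μ^(1)=22; μ^(2)=8; μ^(3)=-6; μ^(4)=-13

((0, 0, 0, 0, 3); (1, 0, 0, 0, 0); (2, 2, 2, 2, 0); (0, 0, 2, 0, 0))


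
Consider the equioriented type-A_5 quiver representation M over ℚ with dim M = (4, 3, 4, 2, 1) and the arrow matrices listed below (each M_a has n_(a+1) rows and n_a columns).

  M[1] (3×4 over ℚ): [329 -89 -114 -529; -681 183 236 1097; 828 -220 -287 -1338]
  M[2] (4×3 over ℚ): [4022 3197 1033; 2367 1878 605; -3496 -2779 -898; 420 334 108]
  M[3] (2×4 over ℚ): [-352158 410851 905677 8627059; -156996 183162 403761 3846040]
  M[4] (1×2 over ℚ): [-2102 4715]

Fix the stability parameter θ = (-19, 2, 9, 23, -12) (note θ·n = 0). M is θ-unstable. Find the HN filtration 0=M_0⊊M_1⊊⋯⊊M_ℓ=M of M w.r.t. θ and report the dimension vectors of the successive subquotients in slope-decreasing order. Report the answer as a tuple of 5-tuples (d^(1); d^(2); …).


Interval decomposition of M: I[1,1], I[1,3], I[1,4], I[1,5], I[3,3].
HN type (ℓ=5): μ^(1)=23; μ^(2)=9; μ^(3)=20/3; μ^(4)=2; μ^(5)=-19

((0, 0, 0, 1, 0); (0, 0, 3, 0, 0); (0, 0, 1, 1, 1); (0, 3, 0, 0, 0); (4, 0, 0, 0, 0))


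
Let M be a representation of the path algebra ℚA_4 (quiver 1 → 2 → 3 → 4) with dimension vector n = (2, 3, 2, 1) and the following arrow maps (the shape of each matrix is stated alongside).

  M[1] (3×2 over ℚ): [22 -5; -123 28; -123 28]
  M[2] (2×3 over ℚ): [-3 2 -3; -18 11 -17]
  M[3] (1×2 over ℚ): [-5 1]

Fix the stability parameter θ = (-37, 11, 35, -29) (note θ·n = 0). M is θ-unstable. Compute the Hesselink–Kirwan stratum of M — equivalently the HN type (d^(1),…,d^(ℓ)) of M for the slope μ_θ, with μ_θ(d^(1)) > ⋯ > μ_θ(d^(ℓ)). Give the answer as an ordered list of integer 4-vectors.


Interval decomposition of M: I[1,2], I[1,4], I[2,3].
HN type (ℓ=4): μ^(1)=35; μ^(2)=11; μ^(3)=17/3; μ^(4)=-37

((0, 0, 1, 0); (0, 2, 0, 0); (0, 1, 1, 1); (2, 0, 0, 0))


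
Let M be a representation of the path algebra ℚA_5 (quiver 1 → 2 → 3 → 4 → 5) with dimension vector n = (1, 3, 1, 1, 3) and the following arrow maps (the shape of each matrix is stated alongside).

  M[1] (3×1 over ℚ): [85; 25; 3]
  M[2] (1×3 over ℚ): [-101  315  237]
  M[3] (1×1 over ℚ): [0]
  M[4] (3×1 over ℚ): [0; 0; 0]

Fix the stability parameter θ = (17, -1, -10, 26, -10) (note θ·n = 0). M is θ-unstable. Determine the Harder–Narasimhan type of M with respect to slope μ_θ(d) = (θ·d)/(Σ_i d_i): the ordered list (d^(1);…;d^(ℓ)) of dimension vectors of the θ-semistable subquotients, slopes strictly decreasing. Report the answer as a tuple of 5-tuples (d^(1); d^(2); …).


Interval decomposition of M: I[1,3], I[2,2]^2, I[4,4], I[5,5]^3.
HN type (ℓ=4): μ^(1)=26; μ^(2)=2; μ^(3)=-1; μ^(4)=-10

((0, 0, 0, 1, 0); (1, 1, 1, 0, 0); (0, 2, 0, 0, 0); (0, 0, 0, 0, 3))


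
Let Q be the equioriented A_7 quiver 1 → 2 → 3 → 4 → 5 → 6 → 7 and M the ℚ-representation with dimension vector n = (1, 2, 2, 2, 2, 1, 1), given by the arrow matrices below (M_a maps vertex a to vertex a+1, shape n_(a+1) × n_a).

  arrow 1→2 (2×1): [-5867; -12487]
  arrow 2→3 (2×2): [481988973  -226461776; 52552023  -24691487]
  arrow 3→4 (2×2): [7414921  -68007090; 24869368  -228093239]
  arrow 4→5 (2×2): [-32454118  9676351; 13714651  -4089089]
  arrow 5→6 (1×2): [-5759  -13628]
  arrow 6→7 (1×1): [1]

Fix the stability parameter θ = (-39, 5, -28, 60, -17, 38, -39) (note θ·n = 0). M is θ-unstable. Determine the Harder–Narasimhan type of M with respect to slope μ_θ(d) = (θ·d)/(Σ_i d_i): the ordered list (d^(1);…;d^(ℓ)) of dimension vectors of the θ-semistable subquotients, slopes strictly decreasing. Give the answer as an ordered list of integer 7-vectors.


Via rank(M_{q-1}∘⋯∘M_p): M ≅ I[1,7], I[2,5].
μ_θ-semistable layers: μ^(1)=43/2; μ^(2)=21/2; μ^(3)=-23/2; μ^(4)=-39

((0, 0, 0, 1, 1, 0, 0); (0, 0, 0, 1, 1, 1, 1); (0, 2, 2, 0, 0, 0, 0); (1, 0, 0, 0, 0, 0, 0))


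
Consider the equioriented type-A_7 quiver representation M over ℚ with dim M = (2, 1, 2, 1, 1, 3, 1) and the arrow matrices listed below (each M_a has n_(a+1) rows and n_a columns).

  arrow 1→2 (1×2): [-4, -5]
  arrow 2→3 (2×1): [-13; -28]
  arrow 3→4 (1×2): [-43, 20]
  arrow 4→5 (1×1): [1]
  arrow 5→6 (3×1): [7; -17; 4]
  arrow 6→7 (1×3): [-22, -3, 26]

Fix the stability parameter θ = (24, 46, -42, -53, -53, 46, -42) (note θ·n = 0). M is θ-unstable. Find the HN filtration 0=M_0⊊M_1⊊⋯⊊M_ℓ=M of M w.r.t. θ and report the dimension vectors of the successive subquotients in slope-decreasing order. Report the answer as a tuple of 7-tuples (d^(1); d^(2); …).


Barcode: M ≅ I[1,1], I[1,7], I[3,3], I[6,6]^2. HN layers by μ_θ (5 steps, strictly decreasing):
  μ^(1)=46; μ^(2)=24; μ^(3)=2; μ^(4)=-78/5; μ^(5)=-42

((0, 0, 0, 0, 0, 2, 0); (1, 0, 0, 0, 0, 0, 0); (0, 0, 0, 0, 0, 1, 1); (1, 1, 1, 1, 1, 0, 0); (0, 0, 1, 0, 0, 0, 0))


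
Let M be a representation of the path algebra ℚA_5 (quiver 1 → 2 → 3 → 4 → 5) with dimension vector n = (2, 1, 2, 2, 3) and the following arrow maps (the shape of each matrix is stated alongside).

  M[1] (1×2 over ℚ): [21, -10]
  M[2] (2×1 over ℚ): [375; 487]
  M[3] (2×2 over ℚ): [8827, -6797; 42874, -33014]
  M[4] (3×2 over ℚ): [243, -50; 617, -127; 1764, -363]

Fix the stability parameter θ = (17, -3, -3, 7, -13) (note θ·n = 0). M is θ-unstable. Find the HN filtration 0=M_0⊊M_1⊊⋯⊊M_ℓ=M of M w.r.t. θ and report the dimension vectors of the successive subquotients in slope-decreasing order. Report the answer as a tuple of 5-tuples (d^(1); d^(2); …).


Interval decomposition of M: I[1,1], I[1,5], I[3,3], I[4,5], I[5,5].
HN type (ℓ=4): μ^(1)=17; μ^(2)=1; μ^(3)=-3; μ^(4)=-13

((1, 0, 0, 0, 0); (1, 1, 1, 1, 1); (0, 0, 1, 1, 1); (0, 0, 0, 0, 1))


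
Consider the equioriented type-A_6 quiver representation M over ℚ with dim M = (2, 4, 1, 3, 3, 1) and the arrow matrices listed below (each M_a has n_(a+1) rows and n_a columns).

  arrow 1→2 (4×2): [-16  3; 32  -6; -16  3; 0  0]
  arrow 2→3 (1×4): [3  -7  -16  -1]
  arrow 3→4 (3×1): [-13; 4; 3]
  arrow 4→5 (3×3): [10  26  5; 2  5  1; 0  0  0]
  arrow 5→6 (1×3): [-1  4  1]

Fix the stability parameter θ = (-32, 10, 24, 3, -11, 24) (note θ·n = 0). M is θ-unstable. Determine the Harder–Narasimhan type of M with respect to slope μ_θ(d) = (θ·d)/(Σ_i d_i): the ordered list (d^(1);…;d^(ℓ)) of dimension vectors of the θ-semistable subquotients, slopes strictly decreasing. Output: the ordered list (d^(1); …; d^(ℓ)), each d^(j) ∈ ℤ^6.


Via rank(M_{q-1}∘⋯∘M_p): M ≅ I[1,1], I[1,6], I[2,2]^3, I[4,4], I[4,5], I[5,5].
μ_θ-semistable layers: μ^(1)=24; μ^(2)=10; μ^(3)=13/2; μ^(4)=3; μ^(5)=-4; μ^(6)=-11; μ^(7)=-32

((0, 0, 0, 0, 0, 1); (0, 3, 0, 0, 0, 0); (0, 1, 1, 1, 1, 0); (0, 0, 0, 1, 0, 0); (0, 0, 0, 1, 1, 0); (0, 0, 0, 0, 1, 0); (2, 0, 0, 0, 0, 0))


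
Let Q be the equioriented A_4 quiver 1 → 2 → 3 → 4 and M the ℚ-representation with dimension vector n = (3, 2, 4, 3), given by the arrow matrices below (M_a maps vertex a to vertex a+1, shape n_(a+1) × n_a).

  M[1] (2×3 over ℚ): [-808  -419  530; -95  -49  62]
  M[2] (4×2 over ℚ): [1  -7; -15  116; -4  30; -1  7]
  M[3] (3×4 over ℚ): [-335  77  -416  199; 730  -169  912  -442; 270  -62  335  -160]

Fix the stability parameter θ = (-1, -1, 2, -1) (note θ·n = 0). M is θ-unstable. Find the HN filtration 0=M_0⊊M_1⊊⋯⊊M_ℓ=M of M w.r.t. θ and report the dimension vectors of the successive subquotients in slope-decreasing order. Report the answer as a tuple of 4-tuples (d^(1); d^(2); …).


Barcode: M ≅ I[1,1], I[1,4]^2, I[3,3], I[3,4]. HN layers by μ_θ (3 steps, strictly decreasing):
  μ^(1)=2; μ^(2)=1/2; μ^(3)=-1

((0, 0, 1, 0); (0, 0, 3, 3); (3, 2, 0, 0))


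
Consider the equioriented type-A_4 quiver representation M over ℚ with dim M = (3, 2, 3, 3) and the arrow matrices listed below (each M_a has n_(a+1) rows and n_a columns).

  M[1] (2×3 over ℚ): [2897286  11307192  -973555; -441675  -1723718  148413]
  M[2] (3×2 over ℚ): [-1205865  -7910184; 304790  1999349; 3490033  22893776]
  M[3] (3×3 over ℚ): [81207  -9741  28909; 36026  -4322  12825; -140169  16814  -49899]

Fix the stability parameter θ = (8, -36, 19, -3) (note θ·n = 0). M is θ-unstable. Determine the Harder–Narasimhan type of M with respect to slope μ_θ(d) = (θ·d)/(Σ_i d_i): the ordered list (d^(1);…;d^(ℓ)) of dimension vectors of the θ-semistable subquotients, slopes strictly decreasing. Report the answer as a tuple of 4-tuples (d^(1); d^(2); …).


Interval decomposition of M: I[1,1], I[1,4]^2, I[3,4].
HN type (ℓ=2): μ^(1)=8; μ^(2)=-14

((1, 0, 3, 3); (2, 2, 0, 0))


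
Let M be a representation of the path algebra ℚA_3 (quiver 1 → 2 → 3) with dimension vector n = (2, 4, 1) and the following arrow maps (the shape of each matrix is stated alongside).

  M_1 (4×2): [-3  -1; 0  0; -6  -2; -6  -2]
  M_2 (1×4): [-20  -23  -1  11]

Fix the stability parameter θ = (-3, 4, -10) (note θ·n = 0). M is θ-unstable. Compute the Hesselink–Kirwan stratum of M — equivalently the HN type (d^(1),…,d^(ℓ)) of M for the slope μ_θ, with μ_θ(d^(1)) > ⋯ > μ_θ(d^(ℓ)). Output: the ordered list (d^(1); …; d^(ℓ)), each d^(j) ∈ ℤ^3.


Via rank(M_{q-1}∘⋯∘M_p): M ≅ I[1,1], I[1,2], I[2,2]^2, I[2,3].
μ_θ-semistable layers: μ^(1)=4; μ^(2)=-3

((0, 3, 0); (2, 1, 1))


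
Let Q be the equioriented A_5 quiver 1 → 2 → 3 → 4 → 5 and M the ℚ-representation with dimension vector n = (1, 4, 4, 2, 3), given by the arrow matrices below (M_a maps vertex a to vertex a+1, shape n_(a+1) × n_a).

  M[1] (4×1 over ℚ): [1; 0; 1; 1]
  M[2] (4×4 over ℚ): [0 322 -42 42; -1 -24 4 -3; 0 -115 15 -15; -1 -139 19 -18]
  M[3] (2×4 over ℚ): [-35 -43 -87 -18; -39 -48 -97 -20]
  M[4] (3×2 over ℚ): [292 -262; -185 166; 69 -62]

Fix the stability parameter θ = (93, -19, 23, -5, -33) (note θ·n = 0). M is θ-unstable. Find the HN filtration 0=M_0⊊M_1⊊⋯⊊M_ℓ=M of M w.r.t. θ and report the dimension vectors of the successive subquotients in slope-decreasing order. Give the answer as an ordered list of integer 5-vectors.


Via rank(M_{q-1}∘⋯∘M_p): M ≅ I[1,2], I[2,2], I[2,5]^2, I[3,3]^2, I[5,5].
μ_θ-semistable layers: μ^(1)=37; μ^(2)=23; μ^(3)=-5; μ^(4)=-19; μ^(5)=-33

((1, 1, 0, 0, 0); (0, 0, 2, 0, 0); (0, 0, 2, 2, 2); (0, 3, 0, 0, 0); (0, 0, 0, 0, 1))


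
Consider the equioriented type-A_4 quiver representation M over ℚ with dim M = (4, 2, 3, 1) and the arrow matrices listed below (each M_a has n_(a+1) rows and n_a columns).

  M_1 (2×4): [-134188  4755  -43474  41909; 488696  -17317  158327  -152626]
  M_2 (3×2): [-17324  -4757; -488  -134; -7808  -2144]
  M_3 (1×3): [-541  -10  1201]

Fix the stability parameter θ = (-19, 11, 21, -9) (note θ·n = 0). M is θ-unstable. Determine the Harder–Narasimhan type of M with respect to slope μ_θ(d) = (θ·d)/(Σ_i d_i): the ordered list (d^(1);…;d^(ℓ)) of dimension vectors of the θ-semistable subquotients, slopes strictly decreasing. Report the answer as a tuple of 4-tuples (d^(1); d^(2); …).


Barcode: M ≅ I[1,1]^2, I[1,2], I[1,4], I[3,3]^2. HN layers by μ_θ (4 steps, strictly decreasing):
  μ^(1)=21; μ^(2)=11; μ^(3)=23/3; μ^(4)=-19

((0, 0, 2, 0); (0, 1, 0, 0); (0, 1, 1, 1); (4, 0, 0, 0))


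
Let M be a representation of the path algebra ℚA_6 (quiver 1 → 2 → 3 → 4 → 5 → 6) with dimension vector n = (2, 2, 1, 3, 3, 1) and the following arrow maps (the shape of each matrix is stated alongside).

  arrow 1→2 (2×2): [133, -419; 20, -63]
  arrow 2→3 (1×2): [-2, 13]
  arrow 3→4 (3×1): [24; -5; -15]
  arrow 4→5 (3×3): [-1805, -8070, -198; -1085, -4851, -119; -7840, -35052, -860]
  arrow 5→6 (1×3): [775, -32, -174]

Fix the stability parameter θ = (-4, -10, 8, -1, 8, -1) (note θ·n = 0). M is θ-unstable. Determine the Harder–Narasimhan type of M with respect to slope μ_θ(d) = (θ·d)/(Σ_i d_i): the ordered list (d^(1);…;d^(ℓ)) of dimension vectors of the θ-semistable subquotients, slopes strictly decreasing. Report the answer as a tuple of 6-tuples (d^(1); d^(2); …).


Interval decomposition of M: I[1,2], I[1,4], I[4,5], I[4,6], I[5,5].
HN type (ℓ=4): μ^(1)=8; μ^(2)=7/2; μ^(3)=-1; μ^(4)=-7

((0, 0, 0, 0, 2, 0); (0, 0, 1, 1, 1, 1); (0, 0, 0, 2, 0, 0); (2, 2, 0, 0, 0, 0))


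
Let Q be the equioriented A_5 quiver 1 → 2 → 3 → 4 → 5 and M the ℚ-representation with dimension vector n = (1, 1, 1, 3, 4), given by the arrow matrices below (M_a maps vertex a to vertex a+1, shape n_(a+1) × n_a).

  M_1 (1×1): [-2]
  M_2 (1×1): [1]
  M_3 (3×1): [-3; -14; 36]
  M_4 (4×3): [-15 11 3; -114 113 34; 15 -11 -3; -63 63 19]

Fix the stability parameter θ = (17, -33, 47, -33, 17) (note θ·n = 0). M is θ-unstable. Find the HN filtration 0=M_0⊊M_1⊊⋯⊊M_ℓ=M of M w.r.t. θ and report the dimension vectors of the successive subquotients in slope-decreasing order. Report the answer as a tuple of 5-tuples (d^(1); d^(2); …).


Barcode: M ≅ I[1,5], I[4,4], I[4,5], I[5,5]^2. HN layers by μ_θ (4 steps, strictly decreasing):
  μ^(1)=17; μ^(2)=7; μ^(3)=-8; μ^(4)=-33

((0, 0, 0, 0, 4); (0, 0, 1, 1, 0); (1, 1, 0, 0, 0); (0, 0, 0, 2, 0))


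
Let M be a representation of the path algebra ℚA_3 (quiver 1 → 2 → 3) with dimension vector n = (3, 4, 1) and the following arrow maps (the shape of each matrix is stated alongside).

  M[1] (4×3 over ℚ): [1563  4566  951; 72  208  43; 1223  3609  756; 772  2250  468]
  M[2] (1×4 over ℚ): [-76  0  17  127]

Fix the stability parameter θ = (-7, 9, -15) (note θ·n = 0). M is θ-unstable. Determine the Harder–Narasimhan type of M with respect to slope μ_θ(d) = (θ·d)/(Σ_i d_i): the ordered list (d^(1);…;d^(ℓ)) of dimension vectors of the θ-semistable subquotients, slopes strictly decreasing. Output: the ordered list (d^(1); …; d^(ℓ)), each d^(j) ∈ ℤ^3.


Via rank(M_{q-1}∘⋯∘M_p): M ≅ I[1,2]^2, I[1,3], I[2,2].
μ_θ-semistable layers: μ^(1)=9; μ^(2)=-3; μ^(3)=-7

((0, 3, 0); (0, 1, 1); (3, 0, 0))


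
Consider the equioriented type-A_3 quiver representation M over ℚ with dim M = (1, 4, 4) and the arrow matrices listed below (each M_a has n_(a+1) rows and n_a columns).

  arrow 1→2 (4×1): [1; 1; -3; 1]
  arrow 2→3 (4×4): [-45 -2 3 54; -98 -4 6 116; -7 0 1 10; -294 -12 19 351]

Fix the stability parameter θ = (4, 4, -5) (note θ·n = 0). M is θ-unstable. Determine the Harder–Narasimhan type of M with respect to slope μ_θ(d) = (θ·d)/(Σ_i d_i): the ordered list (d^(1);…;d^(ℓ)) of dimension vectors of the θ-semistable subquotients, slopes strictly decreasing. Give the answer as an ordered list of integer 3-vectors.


Barcode: M ≅ I[1,3], I[2,2], I[2,3]^2, I[3,3]. HN layers by μ_θ (4 steps, strictly decreasing):
  μ^(1)=4; μ^(2)=1; μ^(3)=-1/2; μ^(4)=-5

((0, 1, 0); (1, 1, 1); (0, 2, 2); (0, 0, 1))


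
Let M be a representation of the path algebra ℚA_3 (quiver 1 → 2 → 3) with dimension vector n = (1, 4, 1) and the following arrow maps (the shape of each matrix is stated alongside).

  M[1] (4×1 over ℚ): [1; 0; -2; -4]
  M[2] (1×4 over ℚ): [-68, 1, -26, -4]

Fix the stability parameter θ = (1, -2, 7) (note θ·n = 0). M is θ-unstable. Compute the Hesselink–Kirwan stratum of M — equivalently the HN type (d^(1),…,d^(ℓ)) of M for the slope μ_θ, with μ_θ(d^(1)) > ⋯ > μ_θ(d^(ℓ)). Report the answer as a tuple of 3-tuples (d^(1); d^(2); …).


Barcode: M ≅ I[1,2], I[2,2]^2, I[2,3]. HN layers by μ_θ (3 steps, strictly decreasing):
  μ^(1)=7; μ^(2)=-1/2; μ^(3)=-2

((0, 0, 1); (1, 1, 0); (0, 3, 0))


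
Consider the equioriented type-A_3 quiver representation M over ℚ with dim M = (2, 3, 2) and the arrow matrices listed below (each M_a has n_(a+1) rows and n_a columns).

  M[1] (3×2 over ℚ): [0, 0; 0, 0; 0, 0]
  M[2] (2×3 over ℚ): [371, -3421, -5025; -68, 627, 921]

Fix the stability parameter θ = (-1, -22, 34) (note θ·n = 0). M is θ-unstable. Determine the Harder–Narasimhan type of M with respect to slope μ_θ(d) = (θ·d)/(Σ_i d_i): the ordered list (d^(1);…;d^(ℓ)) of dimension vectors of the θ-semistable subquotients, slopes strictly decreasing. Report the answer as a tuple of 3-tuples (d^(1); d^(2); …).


Interval decomposition of M: I[1,1]^2, I[2,2], I[2,3]^2.
HN type (ℓ=3): μ^(1)=34; μ^(2)=-1; μ^(3)=-22

((0, 0, 2); (2, 0, 0); (0, 3, 0))


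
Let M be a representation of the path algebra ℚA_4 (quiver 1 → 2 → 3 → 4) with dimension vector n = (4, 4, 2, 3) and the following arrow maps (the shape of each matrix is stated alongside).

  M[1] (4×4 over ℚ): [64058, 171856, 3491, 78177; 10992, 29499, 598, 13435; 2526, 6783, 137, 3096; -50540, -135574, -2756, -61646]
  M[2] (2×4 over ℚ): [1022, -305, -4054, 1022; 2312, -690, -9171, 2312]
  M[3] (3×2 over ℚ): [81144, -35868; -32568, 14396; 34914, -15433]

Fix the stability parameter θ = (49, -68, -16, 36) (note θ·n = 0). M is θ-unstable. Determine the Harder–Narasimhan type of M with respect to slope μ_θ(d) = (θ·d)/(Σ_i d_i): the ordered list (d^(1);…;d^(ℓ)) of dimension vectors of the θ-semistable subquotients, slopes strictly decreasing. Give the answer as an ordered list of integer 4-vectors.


Via rank(M_{q-1}∘⋯∘M_p): M ≅ I[1,1], I[1,2], I[1,3], I[1,4], I[2,2], I[4,4]^2.
μ_θ-semistable layers: μ^(1)=49; μ^(2)=36; μ^(3)=-19/2; μ^(4)=-35/3; μ^(5)=-68

((1, 0, 0, 0); (0, 0, 0, 3); (1, 1, 0, 0); (2, 2, 2, 0); (0, 1, 0, 0))


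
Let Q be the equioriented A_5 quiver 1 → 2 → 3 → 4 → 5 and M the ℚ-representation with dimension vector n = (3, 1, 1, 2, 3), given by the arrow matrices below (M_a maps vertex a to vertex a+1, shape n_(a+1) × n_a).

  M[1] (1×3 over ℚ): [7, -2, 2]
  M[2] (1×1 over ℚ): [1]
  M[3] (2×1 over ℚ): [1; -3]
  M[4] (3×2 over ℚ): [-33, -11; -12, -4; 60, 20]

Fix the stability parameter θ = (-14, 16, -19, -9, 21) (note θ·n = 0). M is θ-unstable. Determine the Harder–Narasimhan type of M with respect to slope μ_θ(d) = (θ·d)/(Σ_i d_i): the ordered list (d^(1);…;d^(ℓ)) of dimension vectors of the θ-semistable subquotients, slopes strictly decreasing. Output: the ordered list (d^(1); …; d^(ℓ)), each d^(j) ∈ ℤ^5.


Barcode: M ≅ I[1,1]^2, I[1,4], I[4,5], I[5,5]^2. HN layers by μ_θ (4 steps, strictly decreasing):
  μ^(1)=21; μ^(2)=-4; μ^(3)=-9; μ^(4)=-14

((0, 0, 0, 0, 3); (0, 1, 1, 1, 0); (0, 0, 0, 1, 0); (3, 0, 0, 0, 0))


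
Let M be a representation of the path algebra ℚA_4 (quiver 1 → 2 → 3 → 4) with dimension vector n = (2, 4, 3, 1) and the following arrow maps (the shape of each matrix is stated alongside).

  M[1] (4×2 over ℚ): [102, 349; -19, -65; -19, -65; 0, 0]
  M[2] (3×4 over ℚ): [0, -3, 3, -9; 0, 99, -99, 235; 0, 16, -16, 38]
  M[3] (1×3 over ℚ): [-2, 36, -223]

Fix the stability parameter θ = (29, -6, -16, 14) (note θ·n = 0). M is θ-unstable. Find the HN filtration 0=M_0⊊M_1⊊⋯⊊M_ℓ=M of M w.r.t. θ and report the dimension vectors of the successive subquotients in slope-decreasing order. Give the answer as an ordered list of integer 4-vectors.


Barcode: M ≅ I[1,2]^2, I[2,3], I[2,4], I[3,3]. HN layers by μ_θ (4 steps, strictly decreasing):
  μ^(1)=14; μ^(2)=23/2; μ^(3)=-11; μ^(4)=-16

((0, 0, 0, 1); (2, 2, 0, 0); (0, 2, 2, 0); (0, 0, 1, 0))


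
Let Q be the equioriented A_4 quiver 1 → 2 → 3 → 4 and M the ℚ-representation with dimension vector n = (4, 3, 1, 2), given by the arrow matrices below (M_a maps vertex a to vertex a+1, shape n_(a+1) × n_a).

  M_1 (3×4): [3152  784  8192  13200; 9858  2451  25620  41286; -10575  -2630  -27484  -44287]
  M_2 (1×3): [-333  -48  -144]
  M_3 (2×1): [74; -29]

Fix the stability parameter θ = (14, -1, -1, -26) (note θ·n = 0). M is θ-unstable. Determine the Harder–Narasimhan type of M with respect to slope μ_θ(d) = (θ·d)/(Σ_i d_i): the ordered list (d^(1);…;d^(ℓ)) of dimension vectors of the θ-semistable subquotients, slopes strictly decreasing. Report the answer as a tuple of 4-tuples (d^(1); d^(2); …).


Via rank(M_{q-1}∘⋯∘M_p): M ≅ I[1,1]^2, I[1,2]^2, I[2,4], I[4,4].
μ_θ-semistable layers: μ^(1)=14; μ^(2)=13/2; μ^(3)=-28/3; μ^(4)=-26

((2, 0, 0, 0); (2, 2, 0, 0); (0, 1, 1, 1); (0, 0, 0, 1))


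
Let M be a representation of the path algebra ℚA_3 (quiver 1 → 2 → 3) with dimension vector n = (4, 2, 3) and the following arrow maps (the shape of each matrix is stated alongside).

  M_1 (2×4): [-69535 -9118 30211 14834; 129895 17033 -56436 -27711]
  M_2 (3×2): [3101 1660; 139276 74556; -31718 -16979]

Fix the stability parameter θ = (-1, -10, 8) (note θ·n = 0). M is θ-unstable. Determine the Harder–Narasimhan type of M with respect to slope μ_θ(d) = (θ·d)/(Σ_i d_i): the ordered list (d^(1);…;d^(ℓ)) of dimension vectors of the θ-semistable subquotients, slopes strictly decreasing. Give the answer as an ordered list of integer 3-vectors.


Barcode: M ≅ I[1,1]^2, I[1,3]^2, I[3,3]. HN layers by μ_θ (3 steps, strictly decreasing):
  μ^(1)=8; μ^(2)=-1; μ^(3)=-11/2

((0, 0, 3); (2, 0, 0); (2, 2, 0))


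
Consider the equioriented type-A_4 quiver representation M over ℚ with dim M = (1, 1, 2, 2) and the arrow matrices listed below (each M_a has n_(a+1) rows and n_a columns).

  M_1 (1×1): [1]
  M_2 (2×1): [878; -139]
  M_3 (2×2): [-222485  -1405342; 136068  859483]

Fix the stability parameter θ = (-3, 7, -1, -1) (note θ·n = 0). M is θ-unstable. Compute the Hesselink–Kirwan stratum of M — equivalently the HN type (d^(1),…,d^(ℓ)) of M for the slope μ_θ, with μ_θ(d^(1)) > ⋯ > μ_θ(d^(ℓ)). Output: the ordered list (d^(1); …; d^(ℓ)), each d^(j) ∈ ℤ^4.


Barcode: M ≅ I[1,4], I[3,4]. HN layers by μ_θ (3 steps, strictly decreasing):
  μ^(1)=5/3; μ^(2)=-1; μ^(3)=-3

((0, 1, 1, 1); (0, 0, 1, 1); (1, 0, 0, 0))


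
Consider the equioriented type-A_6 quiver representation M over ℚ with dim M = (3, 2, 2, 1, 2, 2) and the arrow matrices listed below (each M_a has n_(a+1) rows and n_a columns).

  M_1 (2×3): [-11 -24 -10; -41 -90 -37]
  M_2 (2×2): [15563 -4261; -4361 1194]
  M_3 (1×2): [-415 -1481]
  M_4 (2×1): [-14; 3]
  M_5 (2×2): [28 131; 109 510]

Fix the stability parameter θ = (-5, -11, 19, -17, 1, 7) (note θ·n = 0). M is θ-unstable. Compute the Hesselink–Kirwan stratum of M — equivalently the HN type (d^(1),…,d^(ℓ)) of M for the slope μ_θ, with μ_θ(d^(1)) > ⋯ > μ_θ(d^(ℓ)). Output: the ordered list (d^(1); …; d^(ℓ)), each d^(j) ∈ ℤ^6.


Via rank(M_{q-1}∘⋯∘M_p): M ≅ I[1,1], I[1,3], I[1,6], I[5,6].
μ_θ-semistable layers: μ^(1)=19; μ^(2)=7; μ^(3)=1; μ^(4)=-5; μ^(5)=-8

((0, 0, 1, 0, 0, 0); (0, 0, 0, 0, 0, 2); (0, 0, 1, 1, 2, 0); (1, 0, 0, 0, 0, 0); (2, 2, 0, 0, 0, 0))


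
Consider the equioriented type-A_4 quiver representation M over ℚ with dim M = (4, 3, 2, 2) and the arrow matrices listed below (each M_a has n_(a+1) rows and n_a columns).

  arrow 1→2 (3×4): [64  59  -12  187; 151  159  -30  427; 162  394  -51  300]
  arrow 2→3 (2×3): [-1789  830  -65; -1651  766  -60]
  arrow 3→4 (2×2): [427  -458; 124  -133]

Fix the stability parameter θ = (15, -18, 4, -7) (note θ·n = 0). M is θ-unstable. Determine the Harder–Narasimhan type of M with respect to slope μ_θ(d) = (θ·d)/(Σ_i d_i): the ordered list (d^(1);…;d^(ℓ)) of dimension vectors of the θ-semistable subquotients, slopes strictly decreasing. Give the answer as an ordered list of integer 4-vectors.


Via rank(M_{q-1}∘⋯∘M_p): M ≅ I[1,1], I[1,2], I[1,4]^2.
μ_θ-semistable layers: μ^(1)=15; μ^(2)=-3/2

((1, 0, 0, 0); (3, 3, 2, 2))
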